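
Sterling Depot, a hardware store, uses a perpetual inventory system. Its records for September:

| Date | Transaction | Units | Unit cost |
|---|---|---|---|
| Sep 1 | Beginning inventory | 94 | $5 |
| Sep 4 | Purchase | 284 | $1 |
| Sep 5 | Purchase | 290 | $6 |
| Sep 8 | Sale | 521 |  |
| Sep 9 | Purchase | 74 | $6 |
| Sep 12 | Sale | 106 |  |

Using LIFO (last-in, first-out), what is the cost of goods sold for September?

Sep 8, 521 sold [LIFO — newest first]: 290 @ $6 + 231 @ $1 = $1,971
Sep 12, 106 sold [LIFO — newest first]: 74 @ $6 + 32 @ $1 = $476
Total COGS = $1,971 + $476 = $2,447
Ending inventory: 94 @ $5 + 21 @ $1 = $491
Check: goods available $2,938 = COGS $2,447 + ending $491

COGS = $2,447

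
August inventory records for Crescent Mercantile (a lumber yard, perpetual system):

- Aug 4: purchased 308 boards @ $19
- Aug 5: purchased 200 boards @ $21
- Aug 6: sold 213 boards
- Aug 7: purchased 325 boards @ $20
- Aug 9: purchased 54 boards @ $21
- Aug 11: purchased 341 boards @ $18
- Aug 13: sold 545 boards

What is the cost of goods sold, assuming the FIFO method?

Aug 6, 213 sold [FIFO — oldest first]: 213 @ $19 = $4,047
Aug 13, 545 sold [FIFO — oldest first]: 95 @ $19 + 200 @ $21 + 250 @ $20 = $11,005
Total COGS = $4,047 + $11,005 = $15,052
Ending inventory: 75 @ $20 + 54 @ $21 + 341 @ $18 = $8,772
Check: goods available $23,824 = COGS $15,052 + ending $8,772

COGS = $15,052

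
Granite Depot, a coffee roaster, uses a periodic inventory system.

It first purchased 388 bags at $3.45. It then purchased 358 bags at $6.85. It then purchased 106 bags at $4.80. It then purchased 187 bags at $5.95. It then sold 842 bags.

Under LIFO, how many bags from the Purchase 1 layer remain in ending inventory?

Sale 1 (842) [LIFO — newest first]: 187 @ $5.95 + 106 @ $4.80 + 358 @ $6.85 + 191 @ $3.45 = $4,732.70
Ending inventory: 197 @ $3.45 = $679.65

197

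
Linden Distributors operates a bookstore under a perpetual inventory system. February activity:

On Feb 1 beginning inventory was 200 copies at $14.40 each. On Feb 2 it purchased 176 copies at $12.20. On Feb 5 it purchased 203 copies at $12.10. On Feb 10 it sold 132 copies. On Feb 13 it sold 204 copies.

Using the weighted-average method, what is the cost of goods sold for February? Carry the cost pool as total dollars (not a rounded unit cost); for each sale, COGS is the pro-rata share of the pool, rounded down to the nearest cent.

After Feb 1: 200 on hand, pool $2,880.00 (≈ $14.4000 each)
After Feb 2: 376 on hand, pool $5,027.20 (≈ $13.3702 each)
After Feb 5: 579 on hand, pool $7,483.50 (≈ $12.9249 each)
Feb 10, sell 132: 132/579 × $7,483.50 → $1,706.08
Feb 13, sell 204: 204/447 × $5,777.42 → $2,636.67
Total COGS = $1,706.08 + $2,636.67 = $4,342.75
Ending inventory (cost pool remaining) = $3,140.75

COGS = $4,342.75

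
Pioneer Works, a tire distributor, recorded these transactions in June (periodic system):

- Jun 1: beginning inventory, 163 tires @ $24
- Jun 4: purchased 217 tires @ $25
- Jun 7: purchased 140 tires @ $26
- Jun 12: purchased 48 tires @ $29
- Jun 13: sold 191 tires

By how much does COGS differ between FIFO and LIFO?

$495

FIFO COGS: 163 @ $24 + 28 @ $25 = $4,612
LIFO COGS: 48 @ $29 + 140 @ $26 + 3 @ $25 = $5,107
Difference = |$4,612 − $5,107| = $495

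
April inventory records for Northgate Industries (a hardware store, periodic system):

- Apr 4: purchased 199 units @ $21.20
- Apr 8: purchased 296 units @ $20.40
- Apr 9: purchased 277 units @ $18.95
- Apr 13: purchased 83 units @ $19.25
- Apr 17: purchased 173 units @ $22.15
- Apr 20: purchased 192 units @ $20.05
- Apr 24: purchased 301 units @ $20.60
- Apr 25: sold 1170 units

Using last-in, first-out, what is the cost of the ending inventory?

Ending inventory = $7,319.60

Apr 25, 1170 sold [LIFO — newest first]: 301 @ $20.60 + 192 @ $20.05 + 173 @ $22.15 + 83 @ $19.25 + 277 @ $18.95 + 144 @ $20.40 = $23,666.65
Ending inventory: 199 @ $21.20 + 152 @ $20.40 = $7,319.60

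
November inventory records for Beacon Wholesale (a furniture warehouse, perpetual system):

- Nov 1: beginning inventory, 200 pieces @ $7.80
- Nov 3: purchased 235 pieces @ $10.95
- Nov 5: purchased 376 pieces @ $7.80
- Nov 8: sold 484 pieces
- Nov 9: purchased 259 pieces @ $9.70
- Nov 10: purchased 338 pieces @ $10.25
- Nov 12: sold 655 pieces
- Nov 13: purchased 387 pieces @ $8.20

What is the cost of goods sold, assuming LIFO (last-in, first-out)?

COGS = $10,727.30

Nov 8, 484 sold [LIFO — newest first]: 376 @ $7.80 + 108 @ $10.95 = $4,115.40
Nov 12, 655 sold [LIFO — newest first]: 338 @ $10.25 + 259 @ $9.70 + 58 @ $10.95 = $6,611.90
Total COGS = $4,115.40 + $6,611.90 = $10,727.30
Ending inventory: 200 @ $7.80 + 69 @ $10.95 + 387 @ $8.20 = $5,488.95
Check: goods available $16,216.25 = COGS $10,727.30 + ending $5,488.95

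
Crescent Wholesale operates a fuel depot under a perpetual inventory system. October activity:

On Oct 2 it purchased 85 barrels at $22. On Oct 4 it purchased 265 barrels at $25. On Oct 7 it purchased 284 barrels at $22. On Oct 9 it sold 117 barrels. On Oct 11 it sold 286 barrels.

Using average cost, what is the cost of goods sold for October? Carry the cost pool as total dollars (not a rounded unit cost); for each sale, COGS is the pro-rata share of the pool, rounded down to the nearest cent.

After Oct 2: 85 on hand, pool $1,870.00 (≈ $22.0000 each)
After Oct 4: 350 on hand, pool $8,495.00 (≈ $24.2714 each)
After Oct 7: 634 on hand, pool $14,743.00 (≈ $23.2539 each)
Oct 9, sell 117: 117/634 × $14,743.00 → $2,720.71
Oct 11, sell 286: 286/517 × $12,022.29 → $6,650.62
Total COGS = $2,720.71 + $6,650.62 = $9,371.33
Ending inventory (cost pool remaining) = $5,371.67

COGS = $9,371.33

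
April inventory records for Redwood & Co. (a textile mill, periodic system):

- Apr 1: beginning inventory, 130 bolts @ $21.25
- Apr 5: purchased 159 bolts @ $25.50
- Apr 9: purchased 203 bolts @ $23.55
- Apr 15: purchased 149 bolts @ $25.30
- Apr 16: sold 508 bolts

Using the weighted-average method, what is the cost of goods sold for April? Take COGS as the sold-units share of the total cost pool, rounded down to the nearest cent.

COGS = $12,178.80

Apr 16, sell 508: 508/641 × $15,367.35 → $12,178.80
Ending inventory (cost pool remaining) = $3,188.55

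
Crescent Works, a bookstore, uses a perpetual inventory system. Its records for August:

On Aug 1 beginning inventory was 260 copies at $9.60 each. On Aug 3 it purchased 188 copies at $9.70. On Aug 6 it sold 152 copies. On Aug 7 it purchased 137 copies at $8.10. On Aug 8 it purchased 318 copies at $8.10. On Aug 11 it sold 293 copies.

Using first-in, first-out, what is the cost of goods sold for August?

COGS = $4,290.50

Aug 6, 152 sold [FIFO — oldest first]: 152 @ $9.60 = $1,459.20
Aug 11, 293 sold [FIFO — oldest first]: 108 @ $9.60 + 185 @ $9.70 = $2,831.30
Total COGS = $1,459.20 + $2,831.30 = $4,290.50
Ending inventory: 3 @ $9.70 + 137 @ $8.10 + 318 @ $8.10 = $3,714.60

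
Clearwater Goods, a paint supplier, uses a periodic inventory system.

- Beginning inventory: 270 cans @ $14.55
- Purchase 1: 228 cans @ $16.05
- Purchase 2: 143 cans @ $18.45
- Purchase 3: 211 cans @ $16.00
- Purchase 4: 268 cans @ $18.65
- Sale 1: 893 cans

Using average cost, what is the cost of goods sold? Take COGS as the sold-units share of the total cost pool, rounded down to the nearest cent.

Sale 1, sell 893: 893/1120 × $18,600.45 → $14,830.53
Ending inventory (cost pool remaining) = $3,769.92

COGS = $14,830.53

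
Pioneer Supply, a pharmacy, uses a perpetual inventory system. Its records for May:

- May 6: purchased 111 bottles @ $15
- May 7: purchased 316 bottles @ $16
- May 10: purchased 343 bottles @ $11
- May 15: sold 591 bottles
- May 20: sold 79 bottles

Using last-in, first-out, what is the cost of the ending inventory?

Ending inventory = $1,500

May 15, 591 sold [LIFO — newest first]: 343 @ $11 + 248 @ $16 = $7,741
May 20, 79 sold [LIFO — newest first]: 68 @ $16 + 11 @ $15 = $1,253
Total COGS = $7,741 + $1,253 = $8,994
Ending inventory: 100 @ $15 = $1,500
Check: goods available $10,494 = COGS $8,994 + ending $1,500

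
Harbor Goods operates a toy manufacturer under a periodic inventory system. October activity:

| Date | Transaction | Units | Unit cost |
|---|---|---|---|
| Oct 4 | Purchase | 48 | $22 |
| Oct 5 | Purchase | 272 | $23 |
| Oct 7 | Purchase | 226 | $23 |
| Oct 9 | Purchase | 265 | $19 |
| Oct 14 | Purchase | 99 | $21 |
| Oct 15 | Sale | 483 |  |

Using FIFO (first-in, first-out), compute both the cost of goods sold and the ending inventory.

COGS = $11,061; ending inventory = $8,563

Oct 15, 483 sold [FIFO — oldest first]: 48 @ $22 + 272 @ $23 + 163 @ $23 = $11,061
Ending inventory: 63 @ $23 + 265 @ $19 + 99 @ $21 = $8,563
Check: goods available $19,624 = COGS $11,061 + ending $8,563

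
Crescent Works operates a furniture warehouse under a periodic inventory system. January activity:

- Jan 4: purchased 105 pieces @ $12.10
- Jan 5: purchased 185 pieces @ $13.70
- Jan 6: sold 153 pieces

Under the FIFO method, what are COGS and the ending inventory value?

Jan 6, 153 sold [FIFO — oldest first]: 105 @ $12.10 + 48 @ $13.70 = $1,928.10
Ending inventory: 137 @ $13.70 = $1,876.90
Check: goods available $3,805.00 = COGS $1,928.10 + ending $1,876.90

COGS = $1,928.10; ending inventory = $1,876.90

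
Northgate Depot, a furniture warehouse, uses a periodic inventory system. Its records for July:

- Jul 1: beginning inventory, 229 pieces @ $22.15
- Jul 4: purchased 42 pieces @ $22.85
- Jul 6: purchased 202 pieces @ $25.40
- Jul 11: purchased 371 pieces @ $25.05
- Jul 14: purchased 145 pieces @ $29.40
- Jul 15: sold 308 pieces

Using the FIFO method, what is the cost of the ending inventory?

Ending inventory = $17,747.55

Jul 15, 308 sold [FIFO — oldest first]: 229 @ $22.15 + 42 @ $22.85 + 37 @ $25.40 = $6,971.85
Ending inventory: 165 @ $25.40 + 371 @ $25.05 + 145 @ $29.40 = $17,747.55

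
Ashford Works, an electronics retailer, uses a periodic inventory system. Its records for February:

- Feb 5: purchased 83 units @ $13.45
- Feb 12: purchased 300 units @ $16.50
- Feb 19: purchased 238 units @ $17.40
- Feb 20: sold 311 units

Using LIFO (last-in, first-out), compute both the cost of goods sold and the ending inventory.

Feb 20, 311 sold [LIFO — newest first]: 238 @ $17.40 + 73 @ $16.50 = $5,345.70
Ending inventory: 83 @ $13.45 + 227 @ $16.50 = $4,861.85

COGS = $5,345.70; ending inventory = $4,861.85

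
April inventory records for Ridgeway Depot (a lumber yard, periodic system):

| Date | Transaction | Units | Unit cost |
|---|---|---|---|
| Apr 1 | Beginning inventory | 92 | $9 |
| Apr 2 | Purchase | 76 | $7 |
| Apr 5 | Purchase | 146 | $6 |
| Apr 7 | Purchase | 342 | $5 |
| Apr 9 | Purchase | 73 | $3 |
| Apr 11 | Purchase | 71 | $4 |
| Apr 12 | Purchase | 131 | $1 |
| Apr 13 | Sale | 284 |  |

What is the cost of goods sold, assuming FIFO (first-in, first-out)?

COGS = $2,056

Apr 13, 284 sold [FIFO — oldest first]: 92 @ $9 + 76 @ $7 + 116 @ $6 = $2,056
Ending inventory: 30 @ $6 + 342 @ $5 + 73 @ $3 + 71 @ $4 + 131 @ $1 = $2,524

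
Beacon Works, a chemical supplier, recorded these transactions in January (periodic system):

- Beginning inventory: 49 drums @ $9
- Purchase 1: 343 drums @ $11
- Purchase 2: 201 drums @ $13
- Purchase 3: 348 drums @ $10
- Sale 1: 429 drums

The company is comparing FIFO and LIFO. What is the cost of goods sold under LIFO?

COGS = $4,533

FIFO COGS: 49 @ $9 + 343 @ $11 + 37 @ $13 = $4,695
LIFO COGS: 348 @ $10 + 81 @ $13 = $4,533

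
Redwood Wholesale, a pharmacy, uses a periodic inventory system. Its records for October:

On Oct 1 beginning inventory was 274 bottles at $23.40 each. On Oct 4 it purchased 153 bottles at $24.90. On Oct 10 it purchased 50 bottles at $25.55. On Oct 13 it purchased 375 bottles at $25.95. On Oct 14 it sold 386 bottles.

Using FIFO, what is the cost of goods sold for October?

COGS = $9,200.40

Oct 14, 386 sold [FIFO — oldest first]: 274 @ $23.40 + 112 @ $24.90 = $9,200.40
Ending inventory: 41 @ $24.90 + 50 @ $25.55 + 375 @ $25.95 = $12,029.65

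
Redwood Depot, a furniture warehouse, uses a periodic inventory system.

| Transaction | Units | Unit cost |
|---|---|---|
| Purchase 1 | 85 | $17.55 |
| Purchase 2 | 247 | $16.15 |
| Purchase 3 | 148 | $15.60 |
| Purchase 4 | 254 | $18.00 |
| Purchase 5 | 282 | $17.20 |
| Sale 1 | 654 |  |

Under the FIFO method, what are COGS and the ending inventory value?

COGS = $10,921.60; ending inventory = $6,290.40

Sale 1 (654) [FIFO — oldest first]: 85 @ $17.55 + 247 @ $16.15 + 148 @ $15.60 + 174 @ $18.00 = $10,921.60
Ending inventory: 80 @ $18.00 + 282 @ $17.20 = $6,290.40
Check: goods available $17,212.00 = COGS $10,921.60 + ending $6,290.40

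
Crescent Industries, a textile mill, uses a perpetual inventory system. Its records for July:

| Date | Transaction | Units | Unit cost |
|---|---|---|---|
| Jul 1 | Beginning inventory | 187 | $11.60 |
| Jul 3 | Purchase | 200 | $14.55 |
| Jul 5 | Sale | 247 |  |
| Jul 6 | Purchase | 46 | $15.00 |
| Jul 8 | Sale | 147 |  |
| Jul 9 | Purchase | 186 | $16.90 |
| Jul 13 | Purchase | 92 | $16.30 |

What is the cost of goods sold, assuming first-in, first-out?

COGS = $5,184.20

Jul 5, 247 sold [FIFO — oldest first]: 187 @ $11.60 + 60 @ $14.55 = $3,042.20
Jul 8, 147 sold [FIFO — oldest first]: 140 @ $14.55 + 7 @ $15.00 = $2,142.00
Total COGS = $3,042.20 + $2,142.00 = $5,184.20
Ending inventory: 39 @ $15.00 + 186 @ $16.90 + 92 @ $16.30 = $5,228.00
Check: goods available $10,412.20 = COGS $5,184.20 + ending $5,228.00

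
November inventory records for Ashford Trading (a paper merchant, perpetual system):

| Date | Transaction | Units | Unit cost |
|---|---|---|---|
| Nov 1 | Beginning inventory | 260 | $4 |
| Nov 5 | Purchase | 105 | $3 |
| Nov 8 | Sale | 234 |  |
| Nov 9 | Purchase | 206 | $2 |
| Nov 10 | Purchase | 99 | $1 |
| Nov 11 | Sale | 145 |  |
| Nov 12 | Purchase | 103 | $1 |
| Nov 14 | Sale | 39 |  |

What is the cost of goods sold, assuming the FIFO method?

Nov 8, 234 sold [FIFO — oldest first]: 234 @ $4 = $936
Nov 11, 145 sold [FIFO — oldest first]: 26 @ $4 + 105 @ $3 + 14 @ $2 = $447
Nov 14, 39 sold [FIFO — oldest first]: 39 @ $2 = $78
Total COGS = $936 + $447 + $78 = $1,461
Ending inventory: 153 @ $2 + 99 @ $1 + 103 @ $1 = $508

COGS = $1,461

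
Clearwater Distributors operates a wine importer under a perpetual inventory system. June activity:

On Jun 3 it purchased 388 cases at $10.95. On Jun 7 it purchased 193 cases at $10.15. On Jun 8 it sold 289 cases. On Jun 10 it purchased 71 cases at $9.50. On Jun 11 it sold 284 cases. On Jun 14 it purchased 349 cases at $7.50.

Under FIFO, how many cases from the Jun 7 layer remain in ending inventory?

Jun 8, 289 sold [FIFO — oldest first]: 289 @ $10.95 = $3,164.55
Jun 11, 284 sold [FIFO — oldest first]: 99 @ $10.95 + 185 @ $10.15 = $2,961.80
Total COGS = $3,164.55 + $2,961.80 = $6,126.35
Ending inventory: 8 @ $10.15 + 71 @ $9.50 + 349 @ $7.50 = $3,373.20

8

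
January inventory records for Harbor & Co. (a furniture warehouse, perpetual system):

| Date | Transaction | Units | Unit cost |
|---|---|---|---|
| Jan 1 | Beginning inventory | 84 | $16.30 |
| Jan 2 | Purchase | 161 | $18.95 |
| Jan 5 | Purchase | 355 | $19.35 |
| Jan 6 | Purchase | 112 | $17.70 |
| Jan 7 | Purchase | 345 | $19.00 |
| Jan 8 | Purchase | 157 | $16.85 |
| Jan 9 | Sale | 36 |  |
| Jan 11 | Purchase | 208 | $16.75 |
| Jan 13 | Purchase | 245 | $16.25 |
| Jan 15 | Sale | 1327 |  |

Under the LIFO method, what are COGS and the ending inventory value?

Jan 9, 36 sold [LIFO — newest first]: 36 @ $16.85 = $606.60
Jan 15, 1327 sold [LIFO — newest first]: 245 @ $16.25 + 208 @ $16.75 + 121 @ $16.85 + 345 @ $19.00 + 112 @ $17.70 + 296 @ $19.35 = $23,769.10
Total COGS = $606.60 + $23,769.10 = $24,375.70
Ending inventory: 84 @ $16.30 + 161 @ $18.95 + 59 @ $19.35 = $5,561.80

COGS = $24,375.70; ending inventory = $5,561.80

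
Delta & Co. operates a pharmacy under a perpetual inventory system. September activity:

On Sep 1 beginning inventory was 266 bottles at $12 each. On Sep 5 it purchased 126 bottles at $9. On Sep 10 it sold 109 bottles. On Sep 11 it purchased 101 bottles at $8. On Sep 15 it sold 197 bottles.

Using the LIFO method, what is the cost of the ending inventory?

Sep 10, 109 sold [LIFO — newest first]: 109 @ $9 = $981
Sep 15, 197 sold [LIFO — newest first]: 101 @ $8 + 17 @ $9 + 79 @ $12 = $1,909
Total COGS = $981 + $1,909 = $2,890
Ending inventory: 187 @ $12 = $2,244

Ending inventory = $2,244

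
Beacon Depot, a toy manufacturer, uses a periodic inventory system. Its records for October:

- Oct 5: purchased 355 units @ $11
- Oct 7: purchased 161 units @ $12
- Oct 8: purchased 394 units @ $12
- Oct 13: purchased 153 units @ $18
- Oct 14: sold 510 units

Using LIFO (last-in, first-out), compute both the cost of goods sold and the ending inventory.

Oct 14, 510 sold [LIFO — newest first]: 153 @ $18 + 357 @ $12 = $7,038
Ending inventory: 355 @ $11 + 161 @ $12 + 37 @ $12 = $6,281
Check: goods available $13,319 = COGS $7,038 + ending $6,281

COGS = $7,038; ending inventory = $6,281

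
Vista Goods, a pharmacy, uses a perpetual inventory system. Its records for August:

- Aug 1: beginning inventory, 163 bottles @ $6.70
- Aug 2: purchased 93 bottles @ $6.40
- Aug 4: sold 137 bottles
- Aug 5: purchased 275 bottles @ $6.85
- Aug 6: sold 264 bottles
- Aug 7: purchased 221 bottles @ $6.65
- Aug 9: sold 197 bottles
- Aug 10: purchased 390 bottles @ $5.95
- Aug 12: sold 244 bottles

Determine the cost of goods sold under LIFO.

COGS = $5,460.25

Aug 4, 137 sold [LIFO — newest first]: 93 @ $6.40 + 44 @ $6.70 = $890.00
Aug 6, 264 sold [LIFO — newest first]: 264 @ $6.85 = $1,808.40
Aug 9, 197 sold [LIFO — newest first]: 197 @ $6.65 = $1,310.05
Aug 12, 244 sold [LIFO — newest first]: 244 @ $5.95 = $1,451.80
Total COGS = $890.00 + $1,808.40 + $1,310.05 + $1,451.80 = $5,460.25
Ending inventory: 119 @ $6.70 + 11 @ $6.85 + 24 @ $6.65 + 146 @ $5.95 = $1,900.95
Check: goods available $7,361.20 = COGS $5,460.25 + ending $1,900.95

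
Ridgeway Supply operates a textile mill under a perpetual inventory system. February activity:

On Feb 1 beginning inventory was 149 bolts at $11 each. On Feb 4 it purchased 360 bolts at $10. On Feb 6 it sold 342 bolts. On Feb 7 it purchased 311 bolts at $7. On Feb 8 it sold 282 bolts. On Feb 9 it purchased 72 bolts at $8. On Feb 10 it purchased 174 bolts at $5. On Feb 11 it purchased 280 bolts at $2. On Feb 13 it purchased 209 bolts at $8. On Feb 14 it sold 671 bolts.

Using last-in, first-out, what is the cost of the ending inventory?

Ending inventory = $2,534

Feb 6, 342 sold [LIFO — newest first]: 342 @ $10 = $3,420
Feb 8, 282 sold [LIFO — newest first]: 282 @ $7 = $1,974
Feb 14, 671 sold [LIFO — newest first]: 209 @ $8 + 280 @ $2 + 174 @ $5 + 8 @ $8 = $3,166
Total COGS = $3,420 + $1,974 + $3,166 = $8,560
Ending inventory: 149 @ $11 + 18 @ $10 + 29 @ $7 + 64 @ $8 = $2,534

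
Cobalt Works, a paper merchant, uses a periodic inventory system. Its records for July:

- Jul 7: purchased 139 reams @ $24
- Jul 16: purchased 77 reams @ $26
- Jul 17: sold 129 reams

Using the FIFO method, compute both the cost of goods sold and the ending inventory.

COGS = $3,096; ending inventory = $2,242

Jul 17, 129 sold [FIFO — oldest first]: 129 @ $24 = $3,096
Ending inventory: 10 @ $24 + 77 @ $26 = $2,242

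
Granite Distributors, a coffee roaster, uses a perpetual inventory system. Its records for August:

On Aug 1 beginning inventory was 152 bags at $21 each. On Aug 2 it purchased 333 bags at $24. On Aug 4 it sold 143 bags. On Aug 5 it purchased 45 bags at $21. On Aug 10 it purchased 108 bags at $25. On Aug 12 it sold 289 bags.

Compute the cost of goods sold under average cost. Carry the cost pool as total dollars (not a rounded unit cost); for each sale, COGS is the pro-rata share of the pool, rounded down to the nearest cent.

After Aug 1: 152 on hand, pool $3,192.00 (≈ $21.0000 each)
After Aug 2: 485 on hand, pool $11,184.00 (≈ $23.0598 each)
Aug 4, sell 143: 143/485 × $11,184.00 → $3,297.55
After Aug 5: 387 on hand, pool $8,831.45 (≈ $22.8203 each)
After Aug 10: 495 on hand, pool $11,531.45 (≈ $23.2959 each)
Aug 12, sell 289: 289/495 × $11,531.45 → $6,732.50
Total COGS = $3,297.55 + $6,732.50 = $10,030.05
Ending inventory (cost pool remaining) = $4,798.95
Check: goods available $14,829.00 = COGS $10,030.05 + ending $4,798.95

COGS = $10,030.05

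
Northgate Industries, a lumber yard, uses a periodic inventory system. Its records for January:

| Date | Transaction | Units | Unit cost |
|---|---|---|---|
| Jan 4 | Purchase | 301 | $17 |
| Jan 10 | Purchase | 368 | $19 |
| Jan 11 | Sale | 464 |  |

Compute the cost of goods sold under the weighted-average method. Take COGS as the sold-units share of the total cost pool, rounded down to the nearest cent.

Jan 11, sell 464: 464/669 × $12,109.00 → $8,398.46
Ending inventory (cost pool remaining) = $3,710.54
Check: goods available $12,109.00 = COGS $8,398.46 + ending $3,710.54

COGS = $8,398.46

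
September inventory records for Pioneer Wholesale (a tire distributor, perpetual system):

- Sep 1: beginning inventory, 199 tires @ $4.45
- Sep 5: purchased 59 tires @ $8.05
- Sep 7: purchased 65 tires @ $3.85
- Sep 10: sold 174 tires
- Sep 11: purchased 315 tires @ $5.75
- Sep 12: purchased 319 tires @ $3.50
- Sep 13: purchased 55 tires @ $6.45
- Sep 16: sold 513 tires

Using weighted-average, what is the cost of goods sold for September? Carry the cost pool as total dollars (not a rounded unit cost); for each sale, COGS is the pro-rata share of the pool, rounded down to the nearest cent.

After Sep 1: 199 on hand, pool $885.55 (≈ $4.4500 each)
After Sep 5: 258 on hand, pool $1,360.50 (≈ $5.2733 each)
After Sep 7: 323 on hand, pool $1,610.75 (≈ $4.9868 each)
Sep 10, sell 174: 174/323 × $1,610.75 → $867.71
After Sep 11: 464 on hand, pool $2,554.29 (≈ $5.5049 each)
After Sep 12: 783 on hand, pool $3,670.79 (≈ $4.6881 each)
After Sep 13: 838 on hand, pool $4,025.54 (≈ $4.8037 each)
Sep 16, sell 513: 513/838 × $4,025.54 → $2,464.32
Total COGS = $867.71 + $2,464.32 = $3,332.03
Ending inventory (cost pool remaining) = $1,561.22
Check: goods available $4,893.25 = COGS $3,332.03 + ending $1,561.22

COGS = $3,332.03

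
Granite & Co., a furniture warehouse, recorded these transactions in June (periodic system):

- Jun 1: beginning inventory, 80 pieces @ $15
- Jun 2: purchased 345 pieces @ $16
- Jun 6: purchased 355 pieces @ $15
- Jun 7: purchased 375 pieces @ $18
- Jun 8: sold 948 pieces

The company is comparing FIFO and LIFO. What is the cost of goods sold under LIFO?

FIFO COGS: 80 @ $15 + 345 @ $16 + 355 @ $15 + 168 @ $18 = $15,069
LIFO COGS: 375 @ $18 + 355 @ $15 + 218 @ $16 = $15,563

COGS = $15,563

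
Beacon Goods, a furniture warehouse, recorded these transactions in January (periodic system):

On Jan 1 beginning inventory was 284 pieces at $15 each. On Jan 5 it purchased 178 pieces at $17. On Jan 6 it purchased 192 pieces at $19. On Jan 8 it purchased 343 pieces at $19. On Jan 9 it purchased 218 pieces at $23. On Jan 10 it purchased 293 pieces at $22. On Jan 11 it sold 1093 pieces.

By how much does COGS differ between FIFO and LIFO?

FIFO COGS: 284 @ $15 + 178 @ $17 + 192 @ $19 + 343 @ $19 + 96 @ $23 = $19,659
LIFO COGS: 293 @ $22 + 218 @ $23 + 343 @ $19 + 192 @ $19 + 47 @ $17 = $22,424
Difference = |$19,659 − $22,424| = $2,765

$2,765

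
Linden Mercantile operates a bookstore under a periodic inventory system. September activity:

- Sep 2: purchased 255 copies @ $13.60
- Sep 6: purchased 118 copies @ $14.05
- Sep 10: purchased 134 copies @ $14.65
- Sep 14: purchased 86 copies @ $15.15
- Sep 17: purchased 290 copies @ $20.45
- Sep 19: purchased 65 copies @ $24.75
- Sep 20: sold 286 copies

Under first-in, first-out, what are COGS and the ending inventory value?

Sep 20, 286 sold [FIFO — oldest first]: 255 @ $13.60 + 31 @ $14.05 = $3,903.55
Ending inventory: 87 @ $14.05 + 134 @ $14.65 + 86 @ $15.15 + 290 @ $20.45 + 65 @ $24.75 = $12,027.60

COGS = $3,903.55; ending inventory = $12,027.60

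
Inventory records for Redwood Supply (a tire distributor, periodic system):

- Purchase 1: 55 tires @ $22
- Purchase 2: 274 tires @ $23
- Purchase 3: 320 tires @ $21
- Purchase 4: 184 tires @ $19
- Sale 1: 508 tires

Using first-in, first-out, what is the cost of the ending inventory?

Ending inventory = $6,457

Sale 1 (508) [FIFO — oldest first]: 55 @ $22 + 274 @ $23 + 179 @ $21 = $11,271
Ending inventory: 141 @ $21 + 184 @ $19 = $6,457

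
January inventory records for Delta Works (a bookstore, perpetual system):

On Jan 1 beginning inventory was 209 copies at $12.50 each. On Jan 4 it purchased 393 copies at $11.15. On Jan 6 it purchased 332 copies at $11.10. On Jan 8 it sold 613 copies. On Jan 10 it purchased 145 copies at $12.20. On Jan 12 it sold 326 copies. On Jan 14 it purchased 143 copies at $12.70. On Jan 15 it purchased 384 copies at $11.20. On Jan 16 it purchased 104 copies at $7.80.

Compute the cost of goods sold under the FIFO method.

Jan 8, 613 sold [FIFO — oldest first]: 209 @ $12.50 + 393 @ $11.15 + 11 @ $11.10 = $7,116.55
Jan 12, 326 sold [FIFO — oldest first]: 321 @ $11.10 + 5 @ $12.20 = $3,624.10
Total COGS = $7,116.55 + $3,624.10 = $10,740.65
Ending inventory: 140 @ $12.20 + 143 @ $12.70 + 384 @ $11.20 + 104 @ $7.80 = $8,636.10
Check: goods available $19,376.75 = COGS $10,740.65 + ending $8,636.10

COGS = $10,740.65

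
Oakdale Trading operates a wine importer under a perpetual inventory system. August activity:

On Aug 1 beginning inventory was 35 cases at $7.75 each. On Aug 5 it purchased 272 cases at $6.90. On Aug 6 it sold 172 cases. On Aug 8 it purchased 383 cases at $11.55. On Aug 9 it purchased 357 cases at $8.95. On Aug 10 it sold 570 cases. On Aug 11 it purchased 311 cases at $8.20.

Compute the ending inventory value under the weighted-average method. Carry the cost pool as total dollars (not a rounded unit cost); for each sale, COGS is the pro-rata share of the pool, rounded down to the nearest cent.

Ending inventory = $5,535.16

After Aug 1: 35 on hand, pool $271.25 (≈ $7.7500 each)
After Aug 5: 307 on hand, pool $2,148.05 (≈ $6.9969 each)
Aug 6, sell 172: 172/307 × $2,148.05 → $1,203.46
After Aug 8: 518 on hand, pool $5,368.24 (≈ $10.3634 each)
After Aug 9: 875 on hand, pool $8,563.39 (≈ $9.7867 each)
Aug 10, sell 570: 570/875 × $8,563.39 → $5,578.43
After Aug 11: 616 on hand, pool $5,535.16 (≈ $8.9856 each)
Total COGS = $1,203.46 + $5,578.43 = $6,781.89
Ending inventory (cost pool remaining) = $5,535.16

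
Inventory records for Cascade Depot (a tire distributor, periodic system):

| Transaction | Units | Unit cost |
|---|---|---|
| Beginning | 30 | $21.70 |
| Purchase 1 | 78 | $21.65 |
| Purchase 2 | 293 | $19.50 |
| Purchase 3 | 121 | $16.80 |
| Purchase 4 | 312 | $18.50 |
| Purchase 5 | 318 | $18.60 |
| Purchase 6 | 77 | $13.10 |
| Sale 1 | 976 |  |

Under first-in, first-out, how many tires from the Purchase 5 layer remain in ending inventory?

176

Sale 1 (976) [FIFO — oldest first]: 30 @ $21.70 + 78 @ $21.65 + 293 @ $19.50 + 121 @ $16.80 + 312 @ $18.50 + 142 @ $18.60 = $18,499.20
Ending inventory: 176 @ $18.60 + 77 @ $13.10 = $4,282.30
Check: goods available $22,781.50 = COGS $18,499.20 + ending $4,282.30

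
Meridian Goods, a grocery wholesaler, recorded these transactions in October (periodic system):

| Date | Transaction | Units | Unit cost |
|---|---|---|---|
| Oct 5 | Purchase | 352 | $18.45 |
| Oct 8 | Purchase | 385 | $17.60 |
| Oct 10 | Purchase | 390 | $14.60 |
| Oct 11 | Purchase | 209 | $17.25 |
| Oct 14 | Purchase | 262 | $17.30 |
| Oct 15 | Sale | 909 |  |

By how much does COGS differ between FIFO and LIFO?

$1,104.95

FIFO COGS: 352 @ $18.45 + 385 @ $17.60 + 172 @ $14.60 = $15,781.60
LIFO COGS: 262 @ $17.30 + 209 @ $17.25 + 390 @ $14.60 + 48 @ $17.60 = $14,676.65
Difference = |$15,781.60 − $14,676.65| = $1,104.95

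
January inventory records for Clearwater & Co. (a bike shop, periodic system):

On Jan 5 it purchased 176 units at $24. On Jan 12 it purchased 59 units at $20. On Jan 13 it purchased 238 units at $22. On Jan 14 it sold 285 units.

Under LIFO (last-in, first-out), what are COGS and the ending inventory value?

COGS = $6,176; ending inventory = $4,464

Jan 14, 285 sold [LIFO — newest first]: 238 @ $22 + 47 @ $20 = $6,176
Ending inventory: 176 @ $24 + 12 @ $20 = $4,464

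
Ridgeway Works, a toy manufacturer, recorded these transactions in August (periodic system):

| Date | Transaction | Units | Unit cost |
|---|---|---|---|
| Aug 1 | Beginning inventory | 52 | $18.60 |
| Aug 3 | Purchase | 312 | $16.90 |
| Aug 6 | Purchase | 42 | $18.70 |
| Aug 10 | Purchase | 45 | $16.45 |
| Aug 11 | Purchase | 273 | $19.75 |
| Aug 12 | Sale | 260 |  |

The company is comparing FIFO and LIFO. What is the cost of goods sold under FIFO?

FIFO COGS: 52 @ $18.60 + 208 @ $16.90 = $4,482.40
LIFO COGS: 260 @ $19.75 = $5,135.00

COGS = $4,482.40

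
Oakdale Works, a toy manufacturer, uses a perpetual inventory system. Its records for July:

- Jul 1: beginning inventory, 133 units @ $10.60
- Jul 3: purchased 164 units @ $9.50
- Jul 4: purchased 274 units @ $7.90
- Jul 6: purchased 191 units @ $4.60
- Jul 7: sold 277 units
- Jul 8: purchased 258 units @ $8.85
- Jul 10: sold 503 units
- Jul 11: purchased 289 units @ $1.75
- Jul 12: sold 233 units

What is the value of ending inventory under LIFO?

Ending inventory = $2,524.30

Jul 7, 277 sold [LIFO — newest first]: 191 @ $4.60 + 86 @ $7.90 = $1,558.00
Jul 10, 503 sold [LIFO — newest first]: 258 @ $8.85 + 188 @ $7.90 + 57 @ $9.50 = $4,310.00
Jul 12, 233 sold [LIFO — newest first]: 233 @ $1.75 = $407.75
Total COGS = $1,558.00 + $4,310.00 + $407.75 = $6,275.75
Ending inventory: 133 @ $10.60 + 107 @ $9.50 + 56 @ $1.75 = $2,524.30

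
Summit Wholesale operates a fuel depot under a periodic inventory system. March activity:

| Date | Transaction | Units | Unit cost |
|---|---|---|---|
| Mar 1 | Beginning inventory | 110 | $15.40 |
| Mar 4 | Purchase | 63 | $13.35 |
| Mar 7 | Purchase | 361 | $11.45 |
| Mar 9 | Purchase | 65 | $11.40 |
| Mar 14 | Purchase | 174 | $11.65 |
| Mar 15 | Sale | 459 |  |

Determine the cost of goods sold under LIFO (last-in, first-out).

COGS = $5,287.10

Mar 15, 459 sold [LIFO — newest first]: 174 @ $11.65 + 65 @ $11.40 + 220 @ $11.45 = $5,287.10
Ending inventory: 110 @ $15.40 + 63 @ $13.35 + 141 @ $11.45 = $4,149.50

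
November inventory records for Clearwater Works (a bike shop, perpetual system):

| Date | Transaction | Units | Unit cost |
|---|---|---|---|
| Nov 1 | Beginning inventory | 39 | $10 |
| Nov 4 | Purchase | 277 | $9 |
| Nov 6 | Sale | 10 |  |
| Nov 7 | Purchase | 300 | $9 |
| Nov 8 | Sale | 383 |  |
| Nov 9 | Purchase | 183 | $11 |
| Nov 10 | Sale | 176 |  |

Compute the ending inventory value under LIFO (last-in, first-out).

Nov 6, 10 sold [LIFO — newest first]: 10 @ $9 = $90
Nov 8, 383 sold [LIFO — newest first]: 300 @ $9 + 83 @ $9 = $3,447
Nov 10, 176 sold [LIFO — newest first]: 176 @ $11 = $1,936
Total COGS = $90 + $3,447 + $1,936 = $5,473
Ending inventory: 39 @ $10 + 184 @ $9 + 7 @ $11 = $2,123

Ending inventory = $2,123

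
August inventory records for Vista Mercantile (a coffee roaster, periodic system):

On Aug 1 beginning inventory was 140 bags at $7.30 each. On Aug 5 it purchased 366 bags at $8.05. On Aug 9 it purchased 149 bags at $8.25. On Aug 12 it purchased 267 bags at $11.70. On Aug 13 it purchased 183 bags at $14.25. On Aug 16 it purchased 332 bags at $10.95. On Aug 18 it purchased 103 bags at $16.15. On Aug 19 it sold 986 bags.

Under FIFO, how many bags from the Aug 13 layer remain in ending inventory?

119

Aug 19, 986 sold [FIFO — oldest first]: 140 @ $7.30 + 366 @ $8.05 + 149 @ $8.25 + 267 @ $11.70 + 64 @ $14.25 = $9,233.45
Ending inventory: 119 @ $14.25 + 332 @ $10.95 + 103 @ $16.15 = $6,994.60
Check: goods available $16,228.05 = COGS $9,233.45 + ending $6,994.60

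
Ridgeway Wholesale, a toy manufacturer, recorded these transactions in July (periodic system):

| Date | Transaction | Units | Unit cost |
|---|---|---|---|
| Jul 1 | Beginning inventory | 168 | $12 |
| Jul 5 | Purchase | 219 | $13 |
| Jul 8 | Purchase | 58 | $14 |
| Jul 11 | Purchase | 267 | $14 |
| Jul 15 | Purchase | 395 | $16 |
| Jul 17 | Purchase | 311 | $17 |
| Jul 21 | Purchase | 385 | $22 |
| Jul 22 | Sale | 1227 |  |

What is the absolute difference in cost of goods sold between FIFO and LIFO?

$4,208

FIFO COGS: 168 @ $12 + 219 @ $13 + 58 @ $14 + 267 @ $14 + 395 @ $16 + 120 @ $17 = $17,773
LIFO COGS: 385 @ $22 + 311 @ $17 + 395 @ $16 + 136 @ $14 = $21,981
Difference = |$17,773 − $21,981| = $4,208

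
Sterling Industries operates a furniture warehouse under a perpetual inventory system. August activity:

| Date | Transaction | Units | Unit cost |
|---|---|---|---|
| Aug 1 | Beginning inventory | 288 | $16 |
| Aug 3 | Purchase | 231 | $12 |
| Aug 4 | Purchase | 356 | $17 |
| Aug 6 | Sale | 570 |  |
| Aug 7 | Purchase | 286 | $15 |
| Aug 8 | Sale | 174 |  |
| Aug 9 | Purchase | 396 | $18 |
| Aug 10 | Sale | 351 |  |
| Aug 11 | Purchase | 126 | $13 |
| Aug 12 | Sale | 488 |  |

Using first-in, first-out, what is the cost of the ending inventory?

Ending inventory = $1,300

Aug 6, 570 sold [FIFO — oldest first]: 288 @ $16 + 231 @ $12 + 51 @ $17 = $8,247
Aug 8, 174 sold [FIFO — oldest first]: 174 @ $17 = $2,958
Aug 10, 351 sold [FIFO — oldest first]: 131 @ $17 + 220 @ $15 = $5,527
Aug 12, 488 sold [FIFO — oldest first]: 66 @ $15 + 396 @ $18 + 26 @ $13 = $8,456
Total COGS = $8,247 + $2,958 + $5,527 + $8,456 = $25,188
Ending inventory: 100 @ $13 = $1,300
Check: goods available $26,488 = COGS $25,188 + ending $1,300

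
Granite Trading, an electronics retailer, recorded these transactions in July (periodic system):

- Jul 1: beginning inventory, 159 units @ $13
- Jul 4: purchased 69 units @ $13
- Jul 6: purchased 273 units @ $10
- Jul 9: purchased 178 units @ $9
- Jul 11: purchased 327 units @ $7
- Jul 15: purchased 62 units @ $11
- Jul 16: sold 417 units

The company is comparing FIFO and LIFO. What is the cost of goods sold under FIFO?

COGS = $4,854

FIFO COGS: 159 @ $13 + 69 @ $13 + 189 @ $10 = $4,854
LIFO COGS: 62 @ $11 + 327 @ $7 + 28 @ $9 = $3,223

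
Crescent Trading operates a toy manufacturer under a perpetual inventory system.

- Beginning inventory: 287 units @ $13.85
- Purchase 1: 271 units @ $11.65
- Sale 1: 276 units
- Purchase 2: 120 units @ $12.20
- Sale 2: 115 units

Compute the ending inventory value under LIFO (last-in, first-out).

Sale 1 (276) [LIFO — newest first]: 271 @ $11.65 + 5 @ $13.85 = $3,226.40
Sale 2 (115) [LIFO — newest first]: 115 @ $12.20 = $1,403.00
Total COGS = $3,226.40 + $1,403.00 = $4,629.40
Ending inventory: 282 @ $13.85 + 5 @ $12.20 = $3,966.70

Ending inventory = $3,966.70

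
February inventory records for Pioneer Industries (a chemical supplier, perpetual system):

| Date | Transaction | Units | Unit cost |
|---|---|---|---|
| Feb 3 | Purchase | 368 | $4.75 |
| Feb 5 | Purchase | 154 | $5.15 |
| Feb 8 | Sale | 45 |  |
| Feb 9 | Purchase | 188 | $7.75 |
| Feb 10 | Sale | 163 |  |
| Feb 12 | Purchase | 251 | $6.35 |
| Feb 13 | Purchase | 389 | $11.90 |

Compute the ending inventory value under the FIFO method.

Feb 8, 45 sold [FIFO — oldest first]: 45 @ $4.75 = $213.75
Feb 10, 163 sold [FIFO — oldest first]: 163 @ $4.75 = $774.25
Total COGS = $213.75 + $774.25 = $988.00
Ending inventory: 160 @ $4.75 + 154 @ $5.15 + 188 @ $7.75 + 251 @ $6.35 + 389 @ $11.90 = $9,233.05

Ending inventory = $9,233.05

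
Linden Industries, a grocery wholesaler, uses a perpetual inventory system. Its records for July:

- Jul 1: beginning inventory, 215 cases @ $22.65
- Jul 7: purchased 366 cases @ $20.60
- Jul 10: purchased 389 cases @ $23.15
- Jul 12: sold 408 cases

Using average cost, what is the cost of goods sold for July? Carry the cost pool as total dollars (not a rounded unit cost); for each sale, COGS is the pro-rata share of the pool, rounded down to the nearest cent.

After Jul 1: 215 on hand, pool $4,869.75 (≈ $22.6500 each)
After Jul 7: 581 on hand, pool $12,409.35 (≈ $21.3586 each)
After Jul 10: 970 on hand, pool $21,414.70 (≈ $22.0770 each)
Jul 12, sell 408: 408/970 × $21,414.70 → $9,007.42
Ending inventory (cost pool remaining) = $12,407.28
Check: goods available $21,414.70 = COGS $9,007.42 + ending $12,407.28

COGS = $9,007.42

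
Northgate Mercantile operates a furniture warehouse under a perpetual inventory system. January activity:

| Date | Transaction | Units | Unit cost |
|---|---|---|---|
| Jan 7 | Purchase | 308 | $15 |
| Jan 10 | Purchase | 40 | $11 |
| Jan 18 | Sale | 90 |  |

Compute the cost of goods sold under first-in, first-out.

COGS = $1,350

Jan 18, 90 sold [FIFO — oldest first]: 90 @ $15 = $1,350
Ending inventory: 218 @ $15 + 40 @ $11 = $3,710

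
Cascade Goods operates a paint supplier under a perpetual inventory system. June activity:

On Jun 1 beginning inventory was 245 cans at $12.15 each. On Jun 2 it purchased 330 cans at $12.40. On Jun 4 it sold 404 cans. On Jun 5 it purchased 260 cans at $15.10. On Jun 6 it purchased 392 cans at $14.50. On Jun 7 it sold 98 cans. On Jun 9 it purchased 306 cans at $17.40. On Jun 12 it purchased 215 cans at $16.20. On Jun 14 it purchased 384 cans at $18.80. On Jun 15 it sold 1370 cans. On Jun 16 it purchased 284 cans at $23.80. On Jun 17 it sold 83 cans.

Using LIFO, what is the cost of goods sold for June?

COGS = $31,259.20

Jun 4, 404 sold [LIFO — newest first]: 330 @ $12.40 + 74 @ $12.15 = $4,991.10
Jun 7, 98 sold [LIFO — newest first]: 98 @ $14.50 = $1,421.00
Jun 15, 1370 sold [LIFO — newest first]: 384 @ $18.80 + 215 @ $16.20 + 306 @ $17.40 + 294 @ $14.50 + 171 @ $15.10 = $22,871.70
Jun 17, 83 sold [LIFO — newest first]: 83 @ $23.80 = $1,975.40
Total COGS = $4,991.10 + $1,421.00 + $22,871.70 + $1,975.40 = $31,259.20
Ending inventory: 171 @ $12.15 + 89 @ $15.10 + 201 @ $23.80 = $8,205.35
Check: goods available $39,464.55 = COGS $31,259.20 + ending $8,205.35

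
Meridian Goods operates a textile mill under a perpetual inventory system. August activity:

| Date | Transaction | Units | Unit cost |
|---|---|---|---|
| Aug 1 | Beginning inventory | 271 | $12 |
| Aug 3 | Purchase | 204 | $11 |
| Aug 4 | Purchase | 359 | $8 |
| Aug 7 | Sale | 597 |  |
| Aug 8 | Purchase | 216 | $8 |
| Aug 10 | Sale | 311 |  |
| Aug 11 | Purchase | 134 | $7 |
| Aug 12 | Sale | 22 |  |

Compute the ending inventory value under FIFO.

Aug 7, 597 sold [FIFO — oldest first]: 271 @ $12 + 204 @ $11 + 122 @ $8 = $6,472
Aug 10, 311 sold [FIFO — oldest first]: 237 @ $8 + 74 @ $8 = $2,488
Aug 12, 22 sold [FIFO — oldest first]: 22 @ $8 = $176
Total COGS = $6,472 + $2,488 + $176 = $9,136
Ending inventory: 120 @ $8 + 134 @ $7 = $1,898

Ending inventory = $1,898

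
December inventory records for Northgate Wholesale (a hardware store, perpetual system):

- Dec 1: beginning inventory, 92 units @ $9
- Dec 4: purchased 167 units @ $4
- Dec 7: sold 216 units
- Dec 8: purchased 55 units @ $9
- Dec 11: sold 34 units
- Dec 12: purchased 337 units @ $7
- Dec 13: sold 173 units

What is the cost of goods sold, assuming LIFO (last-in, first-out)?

Dec 7, 216 sold [LIFO — newest first]: 167 @ $4 + 49 @ $9 = $1,109
Dec 11, 34 sold [LIFO — newest first]: 34 @ $9 = $306
Dec 13, 173 sold [LIFO — newest first]: 173 @ $7 = $1,211
Total COGS = $1,109 + $306 + $1,211 = $2,626
Ending inventory: 43 @ $9 + 21 @ $9 + 164 @ $7 = $1,724

COGS = $2,626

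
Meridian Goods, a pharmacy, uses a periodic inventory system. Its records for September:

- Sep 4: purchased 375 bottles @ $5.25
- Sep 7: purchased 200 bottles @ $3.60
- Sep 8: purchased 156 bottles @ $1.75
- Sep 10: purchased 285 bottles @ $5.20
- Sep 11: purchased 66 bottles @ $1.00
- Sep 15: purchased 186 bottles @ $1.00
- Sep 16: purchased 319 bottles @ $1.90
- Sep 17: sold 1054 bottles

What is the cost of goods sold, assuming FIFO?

Sep 17, 1054 sold [FIFO — oldest first]: 375 @ $5.25 + 200 @ $3.60 + 156 @ $1.75 + 285 @ $5.20 + 38 @ $1.00 = $4,481.75
Ending inventory: 28 @ $1.00 + 186 @ $1.00 + 319 @ $1.90 = $820.10

COGS = $4,481.75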